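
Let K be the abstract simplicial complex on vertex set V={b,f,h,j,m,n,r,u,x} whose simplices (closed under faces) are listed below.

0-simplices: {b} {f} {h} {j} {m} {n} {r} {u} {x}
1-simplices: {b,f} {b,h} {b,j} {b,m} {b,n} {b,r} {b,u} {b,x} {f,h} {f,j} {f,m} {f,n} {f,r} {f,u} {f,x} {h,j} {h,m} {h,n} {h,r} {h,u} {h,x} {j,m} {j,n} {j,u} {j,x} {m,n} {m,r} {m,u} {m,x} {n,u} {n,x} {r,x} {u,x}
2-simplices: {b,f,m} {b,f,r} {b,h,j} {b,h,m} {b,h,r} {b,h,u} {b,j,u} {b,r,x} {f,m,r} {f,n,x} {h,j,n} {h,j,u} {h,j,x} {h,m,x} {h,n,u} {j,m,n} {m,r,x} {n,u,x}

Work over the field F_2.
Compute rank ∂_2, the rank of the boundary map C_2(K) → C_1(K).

n_0=9 n_1=33 n_2=18  [Z2]
∂1: piv[bf,bh,bj,bm,bn,br,bu,bx] rk=8  ker:fh,fj,fm,fn,fr,fu,fx,hj,hm,hn,hr,hu,hx,jm,jn,ju,jx,mn,mr,mu,mx,nu,nx,rx,ux
∂2: piv[bfm,bfr,bhj,bhm,bhr,bhu,bju,brx,fmr,fnx,hjn,hjx,hmx,hnu,jmn,mrx,nux] rk=17  ker:hju
rk∂_2=17

rank∂_2=17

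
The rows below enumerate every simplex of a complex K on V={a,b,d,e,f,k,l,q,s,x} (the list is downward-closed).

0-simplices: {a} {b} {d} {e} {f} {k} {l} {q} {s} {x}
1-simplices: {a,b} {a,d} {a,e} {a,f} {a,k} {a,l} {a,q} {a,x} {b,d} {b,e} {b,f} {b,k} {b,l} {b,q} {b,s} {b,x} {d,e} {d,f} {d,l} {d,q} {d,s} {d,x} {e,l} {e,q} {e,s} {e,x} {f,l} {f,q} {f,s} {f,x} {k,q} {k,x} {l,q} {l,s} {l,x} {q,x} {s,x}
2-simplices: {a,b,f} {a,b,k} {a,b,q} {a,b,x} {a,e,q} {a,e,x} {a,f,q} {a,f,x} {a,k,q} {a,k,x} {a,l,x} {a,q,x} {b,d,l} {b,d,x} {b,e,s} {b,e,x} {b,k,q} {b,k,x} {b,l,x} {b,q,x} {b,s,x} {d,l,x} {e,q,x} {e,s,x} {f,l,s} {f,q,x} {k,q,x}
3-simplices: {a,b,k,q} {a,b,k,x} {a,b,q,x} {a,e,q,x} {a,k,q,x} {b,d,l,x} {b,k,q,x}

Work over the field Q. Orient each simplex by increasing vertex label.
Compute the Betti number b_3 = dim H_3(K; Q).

n_0=10 n_1=37 n_2=27 n_3=7  [Q]
∂1: piv[ab,ad,ae,af,ak,al,aq,ax,bs] rk=9  ker:bd,be,bf,bk,bl,bq,bx,de,df,dl,dq,ds,dx,el,eq,es,ex,fl,fq,fs,fx,kq,kx,lq,ls,lx,qx,sx
∂2: piv[abf,abk,abq,abx,aeq,aex,afq,afx,akq,akx,alx,aqx,bdl,bdx,bes,bex,blx,bsx,fls] rk=19  ker:bkq,bkx,bqx,dlx,eqx,esx,fqx,kqx
∂3: piv[abkq,abkx,abqx,aeqx,akqx,bdlx] rk=6  ker:bkqx
b_3=(7−6)−0=1

b_3=1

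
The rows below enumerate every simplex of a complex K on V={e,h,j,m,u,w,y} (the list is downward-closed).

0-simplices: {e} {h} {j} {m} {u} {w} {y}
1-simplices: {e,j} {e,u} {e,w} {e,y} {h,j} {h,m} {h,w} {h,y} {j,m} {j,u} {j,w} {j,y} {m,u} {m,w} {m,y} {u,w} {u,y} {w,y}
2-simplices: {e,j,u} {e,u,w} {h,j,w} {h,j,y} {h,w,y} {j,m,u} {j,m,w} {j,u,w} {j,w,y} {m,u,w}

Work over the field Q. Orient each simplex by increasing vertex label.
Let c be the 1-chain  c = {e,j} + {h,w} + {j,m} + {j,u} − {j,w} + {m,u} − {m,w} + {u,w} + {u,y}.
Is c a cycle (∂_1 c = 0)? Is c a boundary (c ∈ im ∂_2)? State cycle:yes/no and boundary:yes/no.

n_0=7 n_1=18 n_2=10  [Q]
∂1: piv[ej,eu,ew,ey,hj,hm] rk=6  ker:hw,hy,jm,ju,jw,jy,mu,mw,my,uw,uy,wy
∂2: piv[eju,euw,hjw,hjy,hwy,jmu,jmw,juw] rk=8  ker:jwy,muw
∂1c = −{e} − {h} + {m} + {y}

cycle:no boundary:no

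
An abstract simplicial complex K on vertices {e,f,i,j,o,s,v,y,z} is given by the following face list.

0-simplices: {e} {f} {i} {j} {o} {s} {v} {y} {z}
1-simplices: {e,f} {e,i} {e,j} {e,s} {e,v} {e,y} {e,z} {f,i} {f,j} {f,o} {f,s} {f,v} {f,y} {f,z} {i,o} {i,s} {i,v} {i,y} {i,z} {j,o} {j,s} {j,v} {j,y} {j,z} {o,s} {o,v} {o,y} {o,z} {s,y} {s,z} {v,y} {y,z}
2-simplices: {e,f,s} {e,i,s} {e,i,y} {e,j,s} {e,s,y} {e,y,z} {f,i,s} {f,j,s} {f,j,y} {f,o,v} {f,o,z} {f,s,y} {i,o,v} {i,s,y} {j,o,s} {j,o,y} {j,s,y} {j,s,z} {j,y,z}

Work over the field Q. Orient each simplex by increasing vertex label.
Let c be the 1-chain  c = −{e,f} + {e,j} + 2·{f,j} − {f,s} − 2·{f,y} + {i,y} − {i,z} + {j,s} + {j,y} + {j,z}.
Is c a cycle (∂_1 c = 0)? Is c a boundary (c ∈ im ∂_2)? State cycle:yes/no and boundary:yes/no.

n_0=9 n_1=32 n_2=19  [Q]
∂1: piv[ef,ei,ej,es,ev,ey,ez,fo] rk=8  ker:fi,fj,fs,fv,fy,fz,io,is,iv,iy,iz,jo,js,jv,jy,jz,os,ov,oy,oz,sy,sz,vy,yz
∂2: piv[efs,eis,eiy,ejs,esy,eyz,fis,fjs,fjy,fov,foz,fsy,iov,jos,joy,jsz,jyz] rk=17  ker:isy,jsy
∂1c = 0
c vs im∂2: residual ≠ 0 ⇒ not boundary

cycle:yes boundary:no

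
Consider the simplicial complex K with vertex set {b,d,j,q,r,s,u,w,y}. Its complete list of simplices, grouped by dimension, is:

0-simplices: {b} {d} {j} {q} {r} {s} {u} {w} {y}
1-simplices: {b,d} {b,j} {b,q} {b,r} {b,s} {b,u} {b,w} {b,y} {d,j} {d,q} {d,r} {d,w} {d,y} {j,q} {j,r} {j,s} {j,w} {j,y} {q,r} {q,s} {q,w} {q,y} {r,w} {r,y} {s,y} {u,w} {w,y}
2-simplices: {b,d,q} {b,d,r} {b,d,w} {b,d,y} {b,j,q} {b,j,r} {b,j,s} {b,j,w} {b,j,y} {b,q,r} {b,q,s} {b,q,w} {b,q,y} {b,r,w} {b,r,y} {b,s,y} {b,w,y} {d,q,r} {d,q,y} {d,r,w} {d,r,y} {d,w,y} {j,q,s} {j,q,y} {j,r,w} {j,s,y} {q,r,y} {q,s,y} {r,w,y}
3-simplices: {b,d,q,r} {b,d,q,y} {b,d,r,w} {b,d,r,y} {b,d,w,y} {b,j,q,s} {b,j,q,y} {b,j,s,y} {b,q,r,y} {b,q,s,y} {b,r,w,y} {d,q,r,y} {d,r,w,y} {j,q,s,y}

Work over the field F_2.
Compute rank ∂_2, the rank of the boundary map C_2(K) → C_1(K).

rank∂_2=17

n_0=9 n_1=27 n_2=29 n_3=14  [Z2]
∂1: piv[bd,bj,bq,br,bs,bu,bw,by] rk=8  ker:dj,dq,dr,dw,dy,jq,jr,js,jw,jy,qr,qs,qw,qy,rw,ry,sy,uw,wy
∂2: piv[bdq,bdr,bdw,bdy,bjq,bjr,bjs,bjw,bjy,bqr,bqs,bqw,bqy,brw,bry,bsy,bwy] rk=17  ker:dqr,dqy,drw,dry,dwy,jqs,jqy,jrw,jsy,qry,qsy,rwy
∂3: piv[bdqr,bdqy,bdrw,bdry,bdwy,bjqs,bjqy,bjsy,bqry,bqsy,brwy] rk=11  ker:dqry,drwy,jqsy
rk∂_2=17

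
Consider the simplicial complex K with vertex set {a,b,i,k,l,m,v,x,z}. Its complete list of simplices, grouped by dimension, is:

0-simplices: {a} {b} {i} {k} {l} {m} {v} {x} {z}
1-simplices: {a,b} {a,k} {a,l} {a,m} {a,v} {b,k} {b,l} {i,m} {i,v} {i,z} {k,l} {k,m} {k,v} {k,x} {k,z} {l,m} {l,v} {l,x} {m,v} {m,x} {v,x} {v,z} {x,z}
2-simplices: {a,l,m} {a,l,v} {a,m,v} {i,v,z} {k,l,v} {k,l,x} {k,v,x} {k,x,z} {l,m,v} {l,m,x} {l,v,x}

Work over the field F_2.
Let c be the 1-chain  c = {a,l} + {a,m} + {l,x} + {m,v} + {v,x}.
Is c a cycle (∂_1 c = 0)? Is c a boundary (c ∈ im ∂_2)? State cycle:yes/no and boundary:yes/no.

cycle:yes boundary:yes

n_0=9 n_1=23 n_2=11  [Z2]
∂1: piv[ab,ak,al,am,av,im,iz,kx] rk=8  ker:bk,bl,iv,kl,km,kv,kz,lm,lv,lx,mv,mx,vx,vz,xz
∂2: piv[alm,alv,amv,ivz,klv,klx,kvx,kxz,lmx] rk=9  ker:lmv,lvx
∂1c = 0
c vs im∂2: reduces to 0 ⇒ boundary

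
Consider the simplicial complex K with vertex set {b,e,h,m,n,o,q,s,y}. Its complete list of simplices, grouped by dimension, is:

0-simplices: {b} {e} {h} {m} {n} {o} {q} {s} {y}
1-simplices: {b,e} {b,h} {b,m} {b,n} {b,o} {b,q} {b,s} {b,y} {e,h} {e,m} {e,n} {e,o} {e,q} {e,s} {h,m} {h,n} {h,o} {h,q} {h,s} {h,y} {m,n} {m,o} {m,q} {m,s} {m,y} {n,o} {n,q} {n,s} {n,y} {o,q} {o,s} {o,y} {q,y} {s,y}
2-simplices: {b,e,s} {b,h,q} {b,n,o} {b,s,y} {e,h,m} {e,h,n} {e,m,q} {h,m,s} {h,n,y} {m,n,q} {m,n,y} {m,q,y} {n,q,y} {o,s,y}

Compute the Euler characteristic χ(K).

χ(K)=-11

n_0=9 n_1=34 n_2=14
χ=+9−34+14=-11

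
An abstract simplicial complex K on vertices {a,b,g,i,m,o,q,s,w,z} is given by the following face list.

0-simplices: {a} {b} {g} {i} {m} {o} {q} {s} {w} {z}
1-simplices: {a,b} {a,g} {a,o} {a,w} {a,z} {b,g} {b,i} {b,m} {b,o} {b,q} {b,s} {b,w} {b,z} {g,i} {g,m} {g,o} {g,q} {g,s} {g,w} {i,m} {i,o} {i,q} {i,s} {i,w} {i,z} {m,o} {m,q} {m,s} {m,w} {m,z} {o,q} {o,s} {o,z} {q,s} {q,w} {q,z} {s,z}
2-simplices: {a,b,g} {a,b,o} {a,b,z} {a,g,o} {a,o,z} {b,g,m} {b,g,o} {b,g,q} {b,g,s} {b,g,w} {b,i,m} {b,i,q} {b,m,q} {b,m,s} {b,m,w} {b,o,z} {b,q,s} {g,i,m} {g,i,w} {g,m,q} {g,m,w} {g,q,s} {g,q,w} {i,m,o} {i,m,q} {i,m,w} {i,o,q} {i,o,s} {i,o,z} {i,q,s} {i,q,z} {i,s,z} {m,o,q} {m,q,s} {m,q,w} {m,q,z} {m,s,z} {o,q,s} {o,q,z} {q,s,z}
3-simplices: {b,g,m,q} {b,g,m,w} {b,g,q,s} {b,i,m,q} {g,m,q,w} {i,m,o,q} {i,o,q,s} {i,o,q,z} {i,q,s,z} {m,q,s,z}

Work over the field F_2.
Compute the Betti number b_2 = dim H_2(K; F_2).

b_2=4

n_0=10 n_1=37 n_2=40 n_3=10  [Z2]
∂1: piv[ab,ag,ao,aw,az,bi,bm,bq,bs] rk=9  ker:bg,bo,bw,bz,gi,gm,go,gq,gs,gw,im,io,iq,is,iw,iz,mo,mq,ms,mw,mz,oq,os,oz,qs,qw,qz,sz
∂2: piv[abg,abo,abz,ago,aoz,bgm,bgq,bgs,bgw,bim,biq,bmq,bms,bmw,bqs,gim,giw,gqw,imo,ioq,ios,ioz,iqs,iqz,isz,mqz] rk=26  ker:bgo,boz,gmq,gmw,gqs,imq,imw,moq,mqs,mqw,msz,oqs,oqz,qsz
∂3: piv[bgmq,bgmw,bgqs,bimq,gmqw,imoq,ioqs,ioqz,iqsz,mqsz] rk=10
b_2=(40−26)−10=4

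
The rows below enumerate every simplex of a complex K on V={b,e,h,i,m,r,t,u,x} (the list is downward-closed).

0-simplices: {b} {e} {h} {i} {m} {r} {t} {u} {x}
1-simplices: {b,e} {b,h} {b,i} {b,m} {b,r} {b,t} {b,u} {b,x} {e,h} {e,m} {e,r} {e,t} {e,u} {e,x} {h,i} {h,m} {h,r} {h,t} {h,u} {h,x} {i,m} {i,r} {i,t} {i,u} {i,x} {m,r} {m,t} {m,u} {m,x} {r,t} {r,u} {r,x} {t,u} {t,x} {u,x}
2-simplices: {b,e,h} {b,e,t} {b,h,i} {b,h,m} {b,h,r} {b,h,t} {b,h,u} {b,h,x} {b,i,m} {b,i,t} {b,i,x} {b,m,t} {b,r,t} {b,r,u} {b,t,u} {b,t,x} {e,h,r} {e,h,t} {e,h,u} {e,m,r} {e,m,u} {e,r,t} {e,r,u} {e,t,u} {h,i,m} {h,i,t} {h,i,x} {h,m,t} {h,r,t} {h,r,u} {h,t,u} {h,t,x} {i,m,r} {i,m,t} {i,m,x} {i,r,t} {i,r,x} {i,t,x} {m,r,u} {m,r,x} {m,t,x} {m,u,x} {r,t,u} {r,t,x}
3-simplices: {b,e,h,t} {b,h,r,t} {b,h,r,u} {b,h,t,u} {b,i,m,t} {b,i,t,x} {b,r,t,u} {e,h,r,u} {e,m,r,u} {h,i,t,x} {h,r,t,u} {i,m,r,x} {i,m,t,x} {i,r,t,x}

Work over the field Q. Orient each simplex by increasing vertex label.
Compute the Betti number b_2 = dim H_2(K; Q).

b_2=6

n_0=9 n_1=35 n_2=44 n_3=14  [Q]
∂1: piv[be,bh,bi,bm,br,bt,bu,bx] rk=8  ker:eh,em,er,et,eu,ex,hi,hm,hr,ht,hu,hx,im,ir,it,iu,ix,mr,mt,mu,mx,rt,ru,rx,tu,tx,ux
∂2: piv[beh,bet,bhi,bhm,bhr,bht,bhu,bhx,bim,bit,bix,bmt,brt,bru,btu,btx,ehr,ehu,emr,emu,imr,imx,irt,irx,mux] rk=25  ker:eht,ert,eru,etu,him,hit,hix,hmt,hrt,hru,htu,htx,imt,itx,mru,mrx,mtx,rtu,rtx
∂3: piv[beht,bhrt,bhru,bhtu,bimt,bitx,brtu,ehru,emru,hitx,imrx,imtx,irtx] rk=13  ker:hrtu
b_2=(44−25)−13=6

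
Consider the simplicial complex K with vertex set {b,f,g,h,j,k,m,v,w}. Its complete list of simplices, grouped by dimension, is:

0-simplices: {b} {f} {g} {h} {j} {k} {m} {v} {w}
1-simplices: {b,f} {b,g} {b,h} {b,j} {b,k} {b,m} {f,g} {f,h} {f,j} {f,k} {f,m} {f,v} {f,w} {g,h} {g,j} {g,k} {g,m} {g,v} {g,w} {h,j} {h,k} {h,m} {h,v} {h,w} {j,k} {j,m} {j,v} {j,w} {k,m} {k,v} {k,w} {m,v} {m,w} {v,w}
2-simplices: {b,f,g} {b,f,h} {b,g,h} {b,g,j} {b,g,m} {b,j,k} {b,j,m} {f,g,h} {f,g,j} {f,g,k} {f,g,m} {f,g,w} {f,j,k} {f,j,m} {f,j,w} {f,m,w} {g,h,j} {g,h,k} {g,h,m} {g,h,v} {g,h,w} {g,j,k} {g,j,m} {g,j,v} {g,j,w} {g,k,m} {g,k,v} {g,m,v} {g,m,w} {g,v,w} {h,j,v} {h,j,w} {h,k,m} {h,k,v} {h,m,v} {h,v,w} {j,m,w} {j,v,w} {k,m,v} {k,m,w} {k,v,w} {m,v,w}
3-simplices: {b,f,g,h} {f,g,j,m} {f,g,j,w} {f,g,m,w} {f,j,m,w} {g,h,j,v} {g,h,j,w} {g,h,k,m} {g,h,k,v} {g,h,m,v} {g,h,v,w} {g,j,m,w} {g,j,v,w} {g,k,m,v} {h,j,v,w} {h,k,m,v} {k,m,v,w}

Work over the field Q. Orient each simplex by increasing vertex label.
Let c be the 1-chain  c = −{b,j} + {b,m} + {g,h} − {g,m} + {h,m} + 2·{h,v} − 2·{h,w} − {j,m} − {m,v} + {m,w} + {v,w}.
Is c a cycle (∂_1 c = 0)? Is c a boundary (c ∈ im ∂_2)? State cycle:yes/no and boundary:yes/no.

n_0=9 n_1=34 n_2=42 n_3=17  [Q]
∂1: piv[bf,bg,bh,bj,bk,bm,fv,fw] rk=8  ker:fg,fh,fj,fk,fm,gh,gj,gk,gm,gv,gw,hj,hk,hm,hv,hw,jk,jm,jv,jw,km,kv,kw,mv,mw,vw
∂2: piv[bfg,bfh,bgh,bgj,bgm,bjk,bjm,fgj,fgk,fgm,fgw,fjk,fjw,fmw,ghj,ghk,ghm,ghv,ghw,gjv,gkm,gkv,gmv,gvw,kmw] rk=25  ker:fgh,fjm,gjk,gjm,gjw,gmw,hjv,hjw,hkm,hkv,hmv,hvw,jmw,jvw,kmv,kvw,mvw
∂3: piv[bfgh,fgjm,fgjw,fgmw,fjmw,ghjv,ghjw,ghkm,ghkv,ghmv,ghvw,gjvw,gkmv,kmvw] rk=14  ker:gjmw,hjvw,hkmv
∂1c = 0
c vs im∂2: reduces to 0 ⇒ boundary

cycle:yes boundary:yes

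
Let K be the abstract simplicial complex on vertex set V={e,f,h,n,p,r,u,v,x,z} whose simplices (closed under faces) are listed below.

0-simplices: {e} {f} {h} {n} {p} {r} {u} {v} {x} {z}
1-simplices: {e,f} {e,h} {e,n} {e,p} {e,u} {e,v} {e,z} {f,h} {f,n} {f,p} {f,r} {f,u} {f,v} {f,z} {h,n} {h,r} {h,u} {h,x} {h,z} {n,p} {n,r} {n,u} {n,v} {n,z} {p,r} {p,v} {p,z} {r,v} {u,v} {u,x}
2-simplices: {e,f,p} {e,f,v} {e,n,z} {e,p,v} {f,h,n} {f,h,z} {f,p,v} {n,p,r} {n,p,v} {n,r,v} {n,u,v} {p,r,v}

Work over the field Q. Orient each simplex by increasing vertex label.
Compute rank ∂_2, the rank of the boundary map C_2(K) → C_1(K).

n_0=10 n_1=30 n_2=12  [Q]
∂1: piv[ef,eh,en,ep,eu,ev,ez,fr,hx] rk=9  ker:fh,fn,fp,fu,fv,fz,hn,hr,hu,hz,np,nr,nu,nv,nz,pr,pv,pz,rv,uv,ux
∂2: piv[efp,efv,enz,epv,fhn,fhz,npr,npv,nrv,nuv] rk=10  ker:fpv,prv
rk∂_2=10

rank∂_2=10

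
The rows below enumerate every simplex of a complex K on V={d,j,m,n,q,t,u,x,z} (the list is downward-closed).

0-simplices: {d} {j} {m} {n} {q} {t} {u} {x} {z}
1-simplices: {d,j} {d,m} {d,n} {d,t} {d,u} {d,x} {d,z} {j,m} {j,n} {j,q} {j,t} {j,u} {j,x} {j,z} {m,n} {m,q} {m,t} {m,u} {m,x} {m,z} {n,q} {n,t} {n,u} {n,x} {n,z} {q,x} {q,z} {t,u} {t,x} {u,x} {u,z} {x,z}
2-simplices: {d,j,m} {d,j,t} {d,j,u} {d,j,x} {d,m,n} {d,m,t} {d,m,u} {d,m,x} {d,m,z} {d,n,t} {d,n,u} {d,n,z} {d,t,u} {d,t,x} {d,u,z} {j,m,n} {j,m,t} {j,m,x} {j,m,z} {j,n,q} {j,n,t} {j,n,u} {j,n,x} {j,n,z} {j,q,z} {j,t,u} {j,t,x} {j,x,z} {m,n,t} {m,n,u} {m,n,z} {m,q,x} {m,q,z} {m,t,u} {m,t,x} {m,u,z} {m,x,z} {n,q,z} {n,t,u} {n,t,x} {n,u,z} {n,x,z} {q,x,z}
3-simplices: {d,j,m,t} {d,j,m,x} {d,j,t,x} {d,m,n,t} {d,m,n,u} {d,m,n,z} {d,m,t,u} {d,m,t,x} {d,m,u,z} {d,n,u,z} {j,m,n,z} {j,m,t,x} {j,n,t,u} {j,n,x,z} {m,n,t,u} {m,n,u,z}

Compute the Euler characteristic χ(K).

n_0=9 n_1=32 n_2=43 n_3=16
χ=+9−32+43−16=4

χ(K)=4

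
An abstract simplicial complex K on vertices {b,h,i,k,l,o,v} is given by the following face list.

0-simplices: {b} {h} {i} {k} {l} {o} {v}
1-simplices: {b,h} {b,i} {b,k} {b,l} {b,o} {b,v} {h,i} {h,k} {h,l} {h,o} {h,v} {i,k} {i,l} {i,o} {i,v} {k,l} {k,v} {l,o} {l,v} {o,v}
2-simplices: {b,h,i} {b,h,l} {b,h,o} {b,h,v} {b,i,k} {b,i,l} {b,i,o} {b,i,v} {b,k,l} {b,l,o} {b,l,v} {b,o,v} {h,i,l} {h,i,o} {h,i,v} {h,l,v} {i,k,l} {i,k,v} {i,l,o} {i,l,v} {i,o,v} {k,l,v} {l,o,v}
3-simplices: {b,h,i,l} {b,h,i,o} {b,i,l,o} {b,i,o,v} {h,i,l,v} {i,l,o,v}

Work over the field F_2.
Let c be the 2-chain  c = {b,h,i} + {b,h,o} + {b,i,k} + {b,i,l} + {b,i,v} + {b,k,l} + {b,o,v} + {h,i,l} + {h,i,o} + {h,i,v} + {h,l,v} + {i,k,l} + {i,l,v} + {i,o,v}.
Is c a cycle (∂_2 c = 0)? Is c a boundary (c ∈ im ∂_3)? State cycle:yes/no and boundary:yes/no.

n_0=7 n_1=20 n_2=23 n_3=6  [Z2]
∂1: piv[bh,bi,bk,bl,bo,bv] rk=6  ker:hi,hk,hl,ho,hv,ik,il,io,iv,kl,kv,lo,lv,ov
∂2: piv[bhi,bhl,bho,bhv,bik,bil,bio,biv,bkl,blo,blv,bov,ikv] rk=13  ker:hil,hio,hiv,hlv,ikl,ilo,ilv,iov,klv,lov
∂3: piv[bhil,bhio,bilo,biov,hilv,ilov] rk=6
∂2c = 0
c vs im∂3: residual ≠ 0 ⇒ not boundary

cycle:yes boundary:no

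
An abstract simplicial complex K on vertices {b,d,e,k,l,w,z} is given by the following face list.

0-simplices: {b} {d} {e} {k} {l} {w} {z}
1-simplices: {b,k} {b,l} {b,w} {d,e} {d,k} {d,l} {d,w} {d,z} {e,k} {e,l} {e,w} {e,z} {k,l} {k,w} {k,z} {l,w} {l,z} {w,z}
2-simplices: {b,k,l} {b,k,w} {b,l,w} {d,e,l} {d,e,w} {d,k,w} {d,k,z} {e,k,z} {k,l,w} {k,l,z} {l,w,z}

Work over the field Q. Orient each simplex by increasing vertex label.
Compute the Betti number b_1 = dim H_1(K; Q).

b_1=2

n_0=7 n_1=18 n_2=11  [Q]
∂1: piv[bk,bl,bw,de,dk,dz] rk=6  ker:dl,dw,ek,el,ew,ez,kl,kw,kz,lw,lz,wz
∂2: piv[bkl,bkw,blw,del,dew,dkw,dkz,ekz,klz,lwz] rk=10  ker:klw
b_1=(18−6)−10=2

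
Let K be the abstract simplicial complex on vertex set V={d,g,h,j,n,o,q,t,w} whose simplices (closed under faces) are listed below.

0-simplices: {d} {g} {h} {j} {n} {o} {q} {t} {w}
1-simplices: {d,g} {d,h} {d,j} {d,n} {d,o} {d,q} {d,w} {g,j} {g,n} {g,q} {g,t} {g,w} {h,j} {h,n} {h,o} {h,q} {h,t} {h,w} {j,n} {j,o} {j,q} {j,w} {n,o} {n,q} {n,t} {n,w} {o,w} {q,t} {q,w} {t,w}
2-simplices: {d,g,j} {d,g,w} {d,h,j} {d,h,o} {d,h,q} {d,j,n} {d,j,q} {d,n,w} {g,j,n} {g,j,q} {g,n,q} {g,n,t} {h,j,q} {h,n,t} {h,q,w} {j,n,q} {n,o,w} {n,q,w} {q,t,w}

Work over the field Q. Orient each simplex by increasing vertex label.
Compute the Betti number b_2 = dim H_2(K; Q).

n_0=9 n_1=30 n_2=19  [Q]
∂1: piv[dg,dh,dj,dn,do,dq,dw,gt] rk=8  ker:gj,gn,gq,gw,hj,hn,ho,hq,ht,hw,jn,jo,jq,jw,no,nq,nt,nw,ow,qt,qw,tw
∂2: piv[dgj,dgw,dhj,dho,dhq,djn,djq,dnw,gjn,gjq,gnq,gnt,hnt,hqw,now,nqw,qtw] rk=17  ker:hjq,jnq
b_2=(19−17)−0=2

b_2=2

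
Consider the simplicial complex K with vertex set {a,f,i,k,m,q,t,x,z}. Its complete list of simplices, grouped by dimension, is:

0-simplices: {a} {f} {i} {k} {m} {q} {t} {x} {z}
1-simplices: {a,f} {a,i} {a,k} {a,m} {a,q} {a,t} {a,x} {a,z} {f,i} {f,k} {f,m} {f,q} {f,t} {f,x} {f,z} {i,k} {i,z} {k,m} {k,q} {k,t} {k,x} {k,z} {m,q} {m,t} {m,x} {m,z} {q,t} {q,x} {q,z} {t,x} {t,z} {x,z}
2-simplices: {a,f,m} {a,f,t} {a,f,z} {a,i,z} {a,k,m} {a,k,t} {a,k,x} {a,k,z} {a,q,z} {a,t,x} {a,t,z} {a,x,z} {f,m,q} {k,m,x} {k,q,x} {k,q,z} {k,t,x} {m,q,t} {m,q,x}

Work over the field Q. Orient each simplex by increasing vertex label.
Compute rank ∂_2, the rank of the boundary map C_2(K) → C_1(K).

n_0=9 n_1=32 n_2=19  [Q]
∂1: piv[af,ai,ak,am,aq,at,ax,az] rk=8  ker:fi,fk,fm,fq,ft,fx,fz,ik,iz,km,kq,kt,kx,kz,mq,mt,mx,mz,qt,qx,qz,tx,tz,xz
∂2: piv[afm,aft,afz,aiz,akm,akt,akx,akz,aqz,atx,atz,axz,fmq,kmx,kqx,kqz,mqt,mqx] rk=18  ker:ktx
rk∂_2=18

rank∂_2=18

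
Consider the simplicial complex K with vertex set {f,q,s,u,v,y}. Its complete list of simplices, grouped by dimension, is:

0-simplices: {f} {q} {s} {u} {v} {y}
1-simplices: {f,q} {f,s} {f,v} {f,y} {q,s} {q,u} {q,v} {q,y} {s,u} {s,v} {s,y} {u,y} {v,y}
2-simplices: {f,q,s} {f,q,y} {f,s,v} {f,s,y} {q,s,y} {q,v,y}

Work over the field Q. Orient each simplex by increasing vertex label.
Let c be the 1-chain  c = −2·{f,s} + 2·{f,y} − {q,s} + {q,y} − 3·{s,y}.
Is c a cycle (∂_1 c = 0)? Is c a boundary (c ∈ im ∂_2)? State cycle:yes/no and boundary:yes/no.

n_0=6 n_1=13 n_2=6  [Q]
∂1: piv[fq,fs,fv,fy,qu] rk=5  ker:qs,qv,qy,su,sv,sy,uy,vy
∂2: piv[fqs,fqy,fsv,fsy,qvy] rk=5  ker:qsy
∂1c = 0
c vs im∂2: reduces to 0 ⇒ boundary

cycle:yes boundary:yes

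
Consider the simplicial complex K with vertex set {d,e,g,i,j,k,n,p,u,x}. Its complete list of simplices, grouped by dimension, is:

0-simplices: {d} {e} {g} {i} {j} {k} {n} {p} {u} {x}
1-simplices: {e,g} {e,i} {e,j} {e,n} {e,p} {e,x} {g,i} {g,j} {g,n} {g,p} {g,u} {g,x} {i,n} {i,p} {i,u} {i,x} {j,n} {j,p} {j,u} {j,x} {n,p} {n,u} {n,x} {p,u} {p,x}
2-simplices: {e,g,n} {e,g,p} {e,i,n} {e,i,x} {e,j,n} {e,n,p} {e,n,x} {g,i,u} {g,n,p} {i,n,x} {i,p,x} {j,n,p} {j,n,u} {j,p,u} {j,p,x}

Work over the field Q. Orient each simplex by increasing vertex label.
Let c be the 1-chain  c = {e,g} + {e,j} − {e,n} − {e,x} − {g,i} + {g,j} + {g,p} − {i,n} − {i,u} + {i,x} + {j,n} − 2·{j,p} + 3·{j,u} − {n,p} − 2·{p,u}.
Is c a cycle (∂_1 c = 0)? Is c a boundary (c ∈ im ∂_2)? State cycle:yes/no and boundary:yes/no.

cycle:yes boundary:no

n_0=10 n_1=25 n_2=15  [Q]
∂1: piv[eg,ei,ej,en,ep,ex,gu] rk=7  ker:gi,gj,gn,gp,gx,in,ip,iu,ix,jn,jp,ju,jx,np,nu,nx,pu,px
∂2: piv[egn,egp,ein,eix,ejn,enp,enx,giu,ipx,jnp,jnu,jpu,jpx] rk=13  ker:gnp,inx
∂1c = 0
c vs im∂2: residual ≠ 0 ⇒ not boundary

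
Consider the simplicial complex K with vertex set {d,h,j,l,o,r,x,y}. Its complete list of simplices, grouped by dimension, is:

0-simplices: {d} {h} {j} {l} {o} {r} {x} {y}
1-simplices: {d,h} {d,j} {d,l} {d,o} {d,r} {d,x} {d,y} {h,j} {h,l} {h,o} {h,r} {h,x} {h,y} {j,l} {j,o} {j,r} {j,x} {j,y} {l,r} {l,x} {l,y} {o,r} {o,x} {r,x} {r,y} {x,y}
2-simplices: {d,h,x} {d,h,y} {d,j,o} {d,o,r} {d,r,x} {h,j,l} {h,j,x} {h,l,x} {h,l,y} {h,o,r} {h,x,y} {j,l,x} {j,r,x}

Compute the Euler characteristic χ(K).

n_0=8 n_1=26 n_2=13
χ=+8−26+13=-5

χ(K)=-5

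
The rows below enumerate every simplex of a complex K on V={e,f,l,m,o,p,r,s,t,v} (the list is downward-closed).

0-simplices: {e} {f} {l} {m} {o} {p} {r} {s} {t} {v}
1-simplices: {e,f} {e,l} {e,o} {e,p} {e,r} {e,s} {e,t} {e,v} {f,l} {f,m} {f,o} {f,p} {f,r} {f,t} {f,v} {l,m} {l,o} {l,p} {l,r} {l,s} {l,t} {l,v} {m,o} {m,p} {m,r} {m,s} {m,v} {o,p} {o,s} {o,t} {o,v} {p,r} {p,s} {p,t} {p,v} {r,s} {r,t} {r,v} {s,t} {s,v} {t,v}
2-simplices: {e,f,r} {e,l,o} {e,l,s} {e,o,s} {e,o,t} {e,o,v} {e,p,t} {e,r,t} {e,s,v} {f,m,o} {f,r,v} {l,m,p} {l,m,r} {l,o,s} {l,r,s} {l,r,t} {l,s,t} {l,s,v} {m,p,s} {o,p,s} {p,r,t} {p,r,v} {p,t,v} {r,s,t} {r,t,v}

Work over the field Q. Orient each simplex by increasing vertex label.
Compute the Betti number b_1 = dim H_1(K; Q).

b_1=10

n_0=10 n_1=41 n_2=25  [Q]
∂1: piv[ef,el,eo,ep,er,es,et,ev,fm] rk=9  ker:fl,fo,fp,fr,ft,fv,lm,lo,lp,lr,ls,lt,lv,mo,mp,mr,ms,mv,op,os,ot,ov,pr,ps,pt,pv,rs,rt,rv,st,sv,tv
∂2: piv[efr,elo,els,eos,eot,eov,ept,ert,esv,fmo,frv,lmp,lmr,lrs,lrt,lst,lsv,mps,ops,prt,prv,ptv] rk=22  ker:los,rst,rtv
b_1=(41−9)−22=10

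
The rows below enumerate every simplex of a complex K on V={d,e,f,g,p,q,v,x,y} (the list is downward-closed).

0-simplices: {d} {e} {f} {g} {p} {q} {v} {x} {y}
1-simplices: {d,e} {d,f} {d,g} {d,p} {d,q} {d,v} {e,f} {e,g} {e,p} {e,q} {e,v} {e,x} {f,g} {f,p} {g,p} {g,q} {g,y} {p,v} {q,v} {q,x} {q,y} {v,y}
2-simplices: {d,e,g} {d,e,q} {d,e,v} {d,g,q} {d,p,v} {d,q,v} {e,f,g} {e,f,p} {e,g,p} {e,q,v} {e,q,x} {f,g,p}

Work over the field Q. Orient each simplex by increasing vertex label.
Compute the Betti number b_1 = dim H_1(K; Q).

n_0=9 n_1=22 n_2=12  [Q]
∂1: piv[de,df,dg,dp,dq,dv,ex,gy] rk=8  ker:ef,eg,ep,eq,ev,fg,fp,gp,gq,pv,qv,qx,qy,vy
∂2: piv[deg,deq,dev,dgq,dpv,dqv,efg,efp,egp,eqx] rk=10  ker:eqv,fgp
b_1=(22−8)−10=4

b_1=4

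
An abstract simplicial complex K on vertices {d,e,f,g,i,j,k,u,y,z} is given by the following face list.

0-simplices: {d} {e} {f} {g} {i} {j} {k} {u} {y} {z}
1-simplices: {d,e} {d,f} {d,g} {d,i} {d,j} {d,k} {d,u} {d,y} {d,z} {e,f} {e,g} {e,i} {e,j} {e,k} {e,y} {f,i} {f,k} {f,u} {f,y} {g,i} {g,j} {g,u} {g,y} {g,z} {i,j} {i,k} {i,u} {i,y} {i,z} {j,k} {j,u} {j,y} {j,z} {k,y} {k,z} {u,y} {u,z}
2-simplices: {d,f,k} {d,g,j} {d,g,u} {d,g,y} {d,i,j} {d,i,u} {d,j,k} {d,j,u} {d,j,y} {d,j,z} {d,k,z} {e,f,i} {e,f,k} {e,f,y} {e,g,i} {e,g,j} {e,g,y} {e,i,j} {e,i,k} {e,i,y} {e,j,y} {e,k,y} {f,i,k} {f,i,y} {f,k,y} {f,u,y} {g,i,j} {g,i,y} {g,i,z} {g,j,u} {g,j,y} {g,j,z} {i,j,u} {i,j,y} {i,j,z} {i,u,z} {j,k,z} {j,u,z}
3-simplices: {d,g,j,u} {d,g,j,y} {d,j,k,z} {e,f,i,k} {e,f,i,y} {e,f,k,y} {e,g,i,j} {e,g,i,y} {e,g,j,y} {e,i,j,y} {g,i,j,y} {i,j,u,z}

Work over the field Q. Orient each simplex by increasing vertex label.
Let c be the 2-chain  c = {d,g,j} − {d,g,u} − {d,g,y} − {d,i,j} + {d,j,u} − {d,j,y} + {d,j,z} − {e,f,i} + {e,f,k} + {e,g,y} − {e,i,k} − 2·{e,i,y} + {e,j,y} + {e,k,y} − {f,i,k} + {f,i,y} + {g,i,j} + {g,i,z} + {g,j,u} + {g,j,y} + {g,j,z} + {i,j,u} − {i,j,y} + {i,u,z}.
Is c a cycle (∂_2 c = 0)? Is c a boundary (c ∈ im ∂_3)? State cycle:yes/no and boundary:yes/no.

n_0=10 n_1=37 n_2=38 n_3=12  [Q]
∂1: piv[de,df,dg,di,dj,dk,du,dy,dz] rk=9  ker:ef,eg,ei,ej,ek,ey,fi,fk,fu,fy,gi,gj,gu,gy,gz,ij,ik,iu,iy,iz,jk,ju,jy,jz,ky,kz,uy,uz
∂2: piv[dfk,dgj,dgu,dgy,dij,diu,djk,dju,djy,djz,dkz,efi,efk,efy,egi,egj,egy,eij,eik,eiy,eky,fuy,giz,gjz,iuz] rk=25  ker:ejy,fik,fiy,fky,gij,giy,gju,gjy,iju,ijy,ijz,jkz,juz
∂3: piv[dgju,dgjy,djkz,efik,efiy,efky,egij,egiy,egjy,eijy,ijuz] rk=11  ker:gijy
∂2c = −{d,g} − {d,i} + {d,j} + 2·{d,y} − {d,z} + {e,g} − 2·{e,i} + {e,j} + {e,k} − {e,y} − {f,i} + 2·{f,k} − {f,y} + 2·{g,i} + 3·{g,j} − 2·{g,u} − {g,y} − 2·{g,z} − 2·{i,k} + 3·{j,u} + 2·{j,z} + {k,y} + {u,z}

cycle:no boundary:no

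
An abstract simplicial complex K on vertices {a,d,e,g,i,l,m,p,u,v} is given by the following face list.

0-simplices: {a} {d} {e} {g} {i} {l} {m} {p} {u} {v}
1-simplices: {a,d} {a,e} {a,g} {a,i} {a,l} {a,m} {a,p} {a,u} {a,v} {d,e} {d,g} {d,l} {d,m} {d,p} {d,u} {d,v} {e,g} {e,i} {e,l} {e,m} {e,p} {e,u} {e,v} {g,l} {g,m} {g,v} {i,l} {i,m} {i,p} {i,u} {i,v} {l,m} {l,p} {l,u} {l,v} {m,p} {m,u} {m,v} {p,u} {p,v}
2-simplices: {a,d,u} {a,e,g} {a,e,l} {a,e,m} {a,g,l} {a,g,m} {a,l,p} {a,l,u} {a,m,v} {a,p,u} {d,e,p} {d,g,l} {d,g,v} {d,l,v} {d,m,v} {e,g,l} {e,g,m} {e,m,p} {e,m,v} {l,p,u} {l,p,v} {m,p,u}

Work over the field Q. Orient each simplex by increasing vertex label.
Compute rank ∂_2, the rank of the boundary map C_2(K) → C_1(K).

rank∂_2=19

n_0=10 n_1=40 n_2=22  [Q]
∂1: piv[ad,ae,ag,ai,al,am,ap,au,av] rk=9  ker:de,dg,dl,dm,dp,du,dv,eg,ei,el,em,ep,eu,ev,gl,gm,gv,il,im,ip,iu,iv,lm,lp,lu,lv,mp,mu,mv,pu,pv
∂2: piv[adu,aeg,ael,aem,agl,agm,alp,alu,amv,apu,dep,dgl,dgv,dlv,dmv,emp,emv,lpv,mpu] rk=19  ker:egl,egm,lpu
rk∂_2=19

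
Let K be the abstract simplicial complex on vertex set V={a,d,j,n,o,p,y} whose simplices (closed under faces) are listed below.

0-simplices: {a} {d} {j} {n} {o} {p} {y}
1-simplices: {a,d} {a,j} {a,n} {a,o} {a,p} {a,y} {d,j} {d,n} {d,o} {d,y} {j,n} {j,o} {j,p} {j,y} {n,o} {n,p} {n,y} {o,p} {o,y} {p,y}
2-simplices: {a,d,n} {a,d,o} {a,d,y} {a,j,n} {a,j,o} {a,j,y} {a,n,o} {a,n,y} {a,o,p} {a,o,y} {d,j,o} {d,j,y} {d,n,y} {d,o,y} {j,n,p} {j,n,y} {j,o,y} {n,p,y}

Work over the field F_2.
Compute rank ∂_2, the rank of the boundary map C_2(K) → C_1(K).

n_0=7 n_1=20 n_2=18  [Z2]
∂1: piv[ad,aj,an,ao,ap,ay] rk=6  ker:dj,dn,do,dy,jn,jo,jp,jy,no,np,ny,op,oy,py
∂2: piv[adn,ado,ady,ajn,ajo,ajy,ano,any,aop,aoy,djo,jnp,npy] rk=13  ker:djy,dny,doy,jny,joy
rk∂_2=13

rank∂_2=13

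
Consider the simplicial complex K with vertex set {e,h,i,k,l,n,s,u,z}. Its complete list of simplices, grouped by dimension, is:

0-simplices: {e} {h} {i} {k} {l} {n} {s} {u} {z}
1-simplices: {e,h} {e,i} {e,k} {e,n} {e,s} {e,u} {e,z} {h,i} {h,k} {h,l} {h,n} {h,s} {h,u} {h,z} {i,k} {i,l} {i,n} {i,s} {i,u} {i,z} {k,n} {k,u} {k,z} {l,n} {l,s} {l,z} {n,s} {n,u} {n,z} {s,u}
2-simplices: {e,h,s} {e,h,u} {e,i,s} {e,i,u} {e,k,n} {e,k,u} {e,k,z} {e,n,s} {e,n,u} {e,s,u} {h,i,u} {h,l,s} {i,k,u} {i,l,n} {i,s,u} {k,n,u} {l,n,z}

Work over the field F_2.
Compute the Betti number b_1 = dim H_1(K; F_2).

n_0=9 n_1=30 n_2=17  [Z2]
∂1: piv[eh,ei,ek,en,es,eu,ez,hl] rk=8  ker:hi,hk,hn,hs,hu,hz,ik,il,in,is,iu,iz,kn,ku,kz,ln,ls,lz,ns,nu,nz,su
∂2: piv[ehs,ehu,eis,eiu,ekn,eku,ekz,ens,enu,esu,hiu,hls,iku,iln,lnz] rk=15  ker:isu,knu
b_1=(30−8)−15=7

b_1=7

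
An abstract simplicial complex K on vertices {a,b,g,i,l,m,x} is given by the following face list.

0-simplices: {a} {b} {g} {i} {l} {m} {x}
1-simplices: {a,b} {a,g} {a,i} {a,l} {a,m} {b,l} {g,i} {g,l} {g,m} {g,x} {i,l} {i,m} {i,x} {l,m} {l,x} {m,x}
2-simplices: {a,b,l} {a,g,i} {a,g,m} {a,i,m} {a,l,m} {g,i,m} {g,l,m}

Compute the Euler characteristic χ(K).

χ(K)=-2

n_0=7 n_1=16 n_2=7
χ=+7−16+7=-2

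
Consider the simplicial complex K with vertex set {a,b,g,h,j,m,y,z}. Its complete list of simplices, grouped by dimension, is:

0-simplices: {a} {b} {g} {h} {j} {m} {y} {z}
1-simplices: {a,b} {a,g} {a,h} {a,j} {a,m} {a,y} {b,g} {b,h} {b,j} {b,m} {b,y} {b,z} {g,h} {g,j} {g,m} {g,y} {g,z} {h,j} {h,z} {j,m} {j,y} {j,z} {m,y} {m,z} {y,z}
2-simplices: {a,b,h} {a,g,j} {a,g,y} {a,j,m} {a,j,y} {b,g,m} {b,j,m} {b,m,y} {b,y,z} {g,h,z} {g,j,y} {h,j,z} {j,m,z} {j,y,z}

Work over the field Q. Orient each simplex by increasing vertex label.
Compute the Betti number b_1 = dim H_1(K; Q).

b_1=5

n_0=8 n_1=25 n_2=14  [Q]
∂1: piv[ab,ag,ah,aj,am,ay,bz] rk=7  ker:bg,bh,bj,bm,by,gh,gj,gm,gy,gz,hj,hz,jm,jy,jz,my,mz,yz
∂2: piv[abh,agj,agy,ajm,ajy,bgm,bjm,bmy,byz,ghz,hjz,jmz,jyz] rk=13  ker:gjy
b_1=(25−7)−13=5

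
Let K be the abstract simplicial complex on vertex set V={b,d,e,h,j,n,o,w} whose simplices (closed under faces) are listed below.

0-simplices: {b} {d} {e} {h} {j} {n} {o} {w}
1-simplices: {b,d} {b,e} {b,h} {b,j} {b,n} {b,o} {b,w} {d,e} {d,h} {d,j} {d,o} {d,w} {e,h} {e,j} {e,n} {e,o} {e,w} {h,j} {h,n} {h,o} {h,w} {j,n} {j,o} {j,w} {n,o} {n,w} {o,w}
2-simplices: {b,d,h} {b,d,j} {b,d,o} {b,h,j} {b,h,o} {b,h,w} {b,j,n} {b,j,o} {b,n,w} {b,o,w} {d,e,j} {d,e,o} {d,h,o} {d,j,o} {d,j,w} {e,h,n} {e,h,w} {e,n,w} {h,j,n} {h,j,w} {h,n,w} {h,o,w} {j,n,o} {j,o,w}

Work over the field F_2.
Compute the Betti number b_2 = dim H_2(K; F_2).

b_2=6

n_0=8 n_1=27 n_2=24  [Z2]
∂1: piv[bd,be,bh,bj,bn,bo,bw] rk=7  ker:de,dh,dj,do,dw,eh,ej,en,eo,ew,hj,hn,ho,hw,jn,jo,jw,no,nw,ow
∂2: piv[bdh,bdj,bdo,bhj,bho,bhw,bjn,bjo,bnw,bow,dej,deo,djw,ehn,ehw,enw,hjw,jno] rk=18  ker:dho,djo,hjn,hnw,how,jow
b_2=(24−18)−0=6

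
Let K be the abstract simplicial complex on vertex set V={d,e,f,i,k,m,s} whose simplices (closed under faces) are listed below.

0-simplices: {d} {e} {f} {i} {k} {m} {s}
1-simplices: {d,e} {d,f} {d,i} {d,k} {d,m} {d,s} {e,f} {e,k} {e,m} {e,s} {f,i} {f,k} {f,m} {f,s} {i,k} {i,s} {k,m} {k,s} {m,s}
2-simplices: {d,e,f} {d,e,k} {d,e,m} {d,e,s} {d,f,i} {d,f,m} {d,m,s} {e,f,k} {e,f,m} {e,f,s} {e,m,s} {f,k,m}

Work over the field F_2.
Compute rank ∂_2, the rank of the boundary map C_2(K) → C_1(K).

rank∂_2=10

n_0=7 n_1=19 n_2=12  [Z2]
∂1: piv[de,df,di,dk,dm,ds] rk=6  ker:ef,ek,em,es,fi,fk,fm,fs,ik,is,km,ks,ms
∂2: piv[def,dek,dem,des,dfi,dfm,dms,efk,efs,fkm] rk=10  ker:efm,ems
rk∂_2=10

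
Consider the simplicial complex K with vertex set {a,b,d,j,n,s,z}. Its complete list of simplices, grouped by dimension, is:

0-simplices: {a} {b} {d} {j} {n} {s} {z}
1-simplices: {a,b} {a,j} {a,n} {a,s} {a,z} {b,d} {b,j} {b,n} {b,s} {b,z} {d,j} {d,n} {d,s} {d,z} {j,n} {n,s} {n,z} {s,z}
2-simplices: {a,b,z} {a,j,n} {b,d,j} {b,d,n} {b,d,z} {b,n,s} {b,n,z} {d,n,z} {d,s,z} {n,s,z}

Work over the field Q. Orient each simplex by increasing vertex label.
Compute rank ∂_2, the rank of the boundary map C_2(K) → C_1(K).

n_0=7 n_1=18 n_2=10  [Q]
∂1: piv[ab,aj,an,as,az,bd] rk=6  ker:bj,bn,bs,bz,dj,dn,ds,dz,jn,ns,nz,sz
∂2: piv[abz,ajn,bdj,bdn,bdz,bns,bnz,dsz,nsz] rk=9  ker:dnz
rk∂_2=9

rank∂_2=9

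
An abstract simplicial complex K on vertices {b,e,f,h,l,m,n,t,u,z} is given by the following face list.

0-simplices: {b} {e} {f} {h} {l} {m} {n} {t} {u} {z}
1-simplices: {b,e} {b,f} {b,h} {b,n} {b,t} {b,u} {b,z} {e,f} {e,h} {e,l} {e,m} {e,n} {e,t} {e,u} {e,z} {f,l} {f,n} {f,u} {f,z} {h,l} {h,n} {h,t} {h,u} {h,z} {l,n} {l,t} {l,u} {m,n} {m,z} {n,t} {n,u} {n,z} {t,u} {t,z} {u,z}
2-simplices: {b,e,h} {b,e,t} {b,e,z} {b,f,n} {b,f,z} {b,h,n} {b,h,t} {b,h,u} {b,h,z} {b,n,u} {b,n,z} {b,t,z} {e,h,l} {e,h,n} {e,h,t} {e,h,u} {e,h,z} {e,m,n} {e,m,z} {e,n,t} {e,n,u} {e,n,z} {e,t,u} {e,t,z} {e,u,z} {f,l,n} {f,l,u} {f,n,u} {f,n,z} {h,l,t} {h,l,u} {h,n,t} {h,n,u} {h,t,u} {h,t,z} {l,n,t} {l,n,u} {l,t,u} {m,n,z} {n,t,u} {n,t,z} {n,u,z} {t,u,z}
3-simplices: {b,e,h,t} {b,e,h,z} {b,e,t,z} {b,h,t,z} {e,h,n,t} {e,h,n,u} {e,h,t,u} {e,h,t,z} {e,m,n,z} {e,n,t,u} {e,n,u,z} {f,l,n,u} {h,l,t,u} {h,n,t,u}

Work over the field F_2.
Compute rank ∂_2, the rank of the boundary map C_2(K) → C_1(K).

n_0=10 n_1=35 n_2=43 n_3=14  [Z2]
∂1: piv[be,bf,bh,bn,bt,bu,bz,el,em] rk=9  ker:ef,eh,en,et,eu,ez,fl,fn,fu,fz,hl,hn,ht,hu,hz,ln,lt,lu,mn,mz,nt,nu,nz,tu,tz,uz
∂2: piv[beh,bet,bez,bfn,bfz,bhn,bht,bhu,bhz,bnu,bnz,btz,ehl,ehn,ehu,emn,emz,ent,etu,euz,fln,flu,fnu,hlt,hlu] rk=25  ker:eht,ehz,enu,enz,etz,fnz,hnt,hnu,htu,htz,lnt,lnu,ltu,mnz,ntu,ntz,nuz,tuz
∂3: piv[beht,behz,betz,bhtz,ehnt,ehnu,ehtu,emnz,entu,enuz,flnu,hltu] rk=12  ker:ehtz,hntu
rk∂_2=25

rank∂_2=25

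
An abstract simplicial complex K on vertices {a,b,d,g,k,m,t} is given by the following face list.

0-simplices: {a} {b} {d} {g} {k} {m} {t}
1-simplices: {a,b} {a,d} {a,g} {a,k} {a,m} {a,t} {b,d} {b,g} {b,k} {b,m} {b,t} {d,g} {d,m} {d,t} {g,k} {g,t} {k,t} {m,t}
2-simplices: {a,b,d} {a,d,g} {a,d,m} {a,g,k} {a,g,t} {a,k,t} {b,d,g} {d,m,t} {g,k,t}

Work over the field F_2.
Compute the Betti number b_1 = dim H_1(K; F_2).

b_1=4

n_0=7 n_1=18 n_2=9  [Z2]
∂1: piv[ab,ad,ag,ak,am,at] rk=6  ker:bd,bg,bk,bm,bt,dg,dm,dt,gk,gt,kt,mt
∂2: piv[abd,adg,adm,agk,agt,akt,bdg,dmt] rk=8  ker:gkt
b_1=(18−6)−8=4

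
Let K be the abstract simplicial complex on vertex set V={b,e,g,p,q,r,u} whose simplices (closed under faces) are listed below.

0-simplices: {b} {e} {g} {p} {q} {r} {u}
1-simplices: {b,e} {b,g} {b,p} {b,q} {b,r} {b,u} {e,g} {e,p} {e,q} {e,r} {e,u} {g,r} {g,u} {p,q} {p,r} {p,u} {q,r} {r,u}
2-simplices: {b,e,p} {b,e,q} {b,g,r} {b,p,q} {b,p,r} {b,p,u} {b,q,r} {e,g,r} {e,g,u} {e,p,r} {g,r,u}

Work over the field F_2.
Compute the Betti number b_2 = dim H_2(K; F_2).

b_2=0

n_0=7 n_1=18 n_2=11  [Z2]
∂1: piv[be,bg,bp,bq,br,bu] rk=6  ker:eg,ep,eq,er,eu,gr,gu,pq,pr,pu,qr,ru
∂2: piv[bep,beq,bgr,bpq,bpr,bpu,bqr,egr,egu,epr,gru] rk=11
b_2=(11−11)−0=0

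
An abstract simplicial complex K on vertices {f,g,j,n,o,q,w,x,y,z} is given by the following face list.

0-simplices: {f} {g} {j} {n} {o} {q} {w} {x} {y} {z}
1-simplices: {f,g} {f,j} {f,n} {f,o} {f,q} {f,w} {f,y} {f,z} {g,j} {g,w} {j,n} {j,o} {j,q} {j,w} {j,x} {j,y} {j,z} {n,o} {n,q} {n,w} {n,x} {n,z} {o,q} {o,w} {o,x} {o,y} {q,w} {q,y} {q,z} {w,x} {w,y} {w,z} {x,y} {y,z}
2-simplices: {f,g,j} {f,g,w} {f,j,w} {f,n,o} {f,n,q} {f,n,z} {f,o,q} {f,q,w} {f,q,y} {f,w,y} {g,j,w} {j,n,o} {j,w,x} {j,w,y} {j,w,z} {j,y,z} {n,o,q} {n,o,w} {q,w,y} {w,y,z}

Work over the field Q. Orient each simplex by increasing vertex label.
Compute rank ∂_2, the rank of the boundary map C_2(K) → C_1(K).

rank∂_2=16

n_0=10 n_1=34 n_2=20  [Q]
∂1: piv[fg,fj,fn,fo,fq,fw,fy,fz,jx] rk=9  ker:gj,gw,jn,jo,jq,jw,jy,jz,no,nq,nw,nx,nz,oq,ow,ox,oy,qw,qy,qz,wx,wy,wz,xy,yz
∂2: piv[fgj,fgw,fjw,fno,fnq,fnz,foq,fqw,fqy,fwy,jno,jwx,jwy,jwz,jyz,now] rk=16  ker:gjw,noq,qwy,wyz
rk∂_2=16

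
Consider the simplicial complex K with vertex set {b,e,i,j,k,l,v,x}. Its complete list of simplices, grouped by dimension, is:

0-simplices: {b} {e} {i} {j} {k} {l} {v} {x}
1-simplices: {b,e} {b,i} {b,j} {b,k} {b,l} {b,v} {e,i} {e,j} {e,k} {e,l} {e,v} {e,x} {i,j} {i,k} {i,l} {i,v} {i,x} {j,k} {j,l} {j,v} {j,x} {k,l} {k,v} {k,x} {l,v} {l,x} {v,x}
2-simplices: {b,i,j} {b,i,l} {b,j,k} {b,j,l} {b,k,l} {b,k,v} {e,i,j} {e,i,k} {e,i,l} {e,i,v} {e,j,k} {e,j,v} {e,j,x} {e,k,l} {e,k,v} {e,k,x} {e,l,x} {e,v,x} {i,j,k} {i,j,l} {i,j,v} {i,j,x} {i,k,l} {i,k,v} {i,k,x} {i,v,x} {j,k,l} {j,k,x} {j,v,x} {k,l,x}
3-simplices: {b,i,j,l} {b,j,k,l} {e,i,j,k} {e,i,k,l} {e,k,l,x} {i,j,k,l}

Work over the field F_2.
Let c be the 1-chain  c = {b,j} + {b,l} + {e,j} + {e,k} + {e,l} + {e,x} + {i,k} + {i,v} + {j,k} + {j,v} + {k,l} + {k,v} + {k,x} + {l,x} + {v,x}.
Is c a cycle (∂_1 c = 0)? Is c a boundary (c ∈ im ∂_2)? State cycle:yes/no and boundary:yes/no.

n_0=8 n_1=27 n_2=30 n_3=6  [Z2]
∂1: piv[be,bi,bj,bk,bl,bv,ex] rk=7  ker:ei,ej,ek,el,ev,ij,ik,il,iv,ix,jk,jl,jv,jx,kl,kv,kx,lv,lx,vx
∂2: piv[bij,bil,bjk,bjl,bkl,bkv,eij,eik,eil,eiv,ejk,ejv,ejx,ekv,ekx,elx,evx,ijx] rk=18  ker:ekl,ijk,ijl,ijv,ikl,ikv,ikx,ivx,jkl,jkx,jvx,klx
∂3: piv[bijl,bjkl,eijk,eikl,eklx,ijkl] rk=6
∂1c = 0
c vs im∂2: reduces to 0 ⇒ boundary

cycle:yes boundary:yes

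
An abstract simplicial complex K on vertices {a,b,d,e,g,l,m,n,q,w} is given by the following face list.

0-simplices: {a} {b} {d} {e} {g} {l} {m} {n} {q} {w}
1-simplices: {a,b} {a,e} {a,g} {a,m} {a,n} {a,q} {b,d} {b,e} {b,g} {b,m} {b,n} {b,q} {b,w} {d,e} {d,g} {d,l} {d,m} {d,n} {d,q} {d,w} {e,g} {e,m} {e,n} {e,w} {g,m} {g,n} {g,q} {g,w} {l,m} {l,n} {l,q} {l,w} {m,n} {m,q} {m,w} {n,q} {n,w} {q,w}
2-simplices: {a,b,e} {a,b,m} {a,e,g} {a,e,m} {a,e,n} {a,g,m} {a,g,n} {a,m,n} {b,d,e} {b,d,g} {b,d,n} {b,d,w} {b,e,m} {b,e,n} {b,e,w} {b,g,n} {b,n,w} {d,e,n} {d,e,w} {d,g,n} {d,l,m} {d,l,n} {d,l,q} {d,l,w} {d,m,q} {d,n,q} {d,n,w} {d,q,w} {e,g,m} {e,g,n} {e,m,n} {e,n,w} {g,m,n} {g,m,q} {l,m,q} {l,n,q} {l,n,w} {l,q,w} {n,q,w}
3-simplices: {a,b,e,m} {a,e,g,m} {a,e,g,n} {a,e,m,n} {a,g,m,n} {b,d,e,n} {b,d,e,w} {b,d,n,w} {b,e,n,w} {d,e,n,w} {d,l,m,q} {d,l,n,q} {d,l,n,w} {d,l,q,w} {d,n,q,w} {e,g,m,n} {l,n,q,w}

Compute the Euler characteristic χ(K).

n_0=10 n_1=38 n_2=39 n_3=17
χ=+10−38+39−17=-6

χ(K)=-6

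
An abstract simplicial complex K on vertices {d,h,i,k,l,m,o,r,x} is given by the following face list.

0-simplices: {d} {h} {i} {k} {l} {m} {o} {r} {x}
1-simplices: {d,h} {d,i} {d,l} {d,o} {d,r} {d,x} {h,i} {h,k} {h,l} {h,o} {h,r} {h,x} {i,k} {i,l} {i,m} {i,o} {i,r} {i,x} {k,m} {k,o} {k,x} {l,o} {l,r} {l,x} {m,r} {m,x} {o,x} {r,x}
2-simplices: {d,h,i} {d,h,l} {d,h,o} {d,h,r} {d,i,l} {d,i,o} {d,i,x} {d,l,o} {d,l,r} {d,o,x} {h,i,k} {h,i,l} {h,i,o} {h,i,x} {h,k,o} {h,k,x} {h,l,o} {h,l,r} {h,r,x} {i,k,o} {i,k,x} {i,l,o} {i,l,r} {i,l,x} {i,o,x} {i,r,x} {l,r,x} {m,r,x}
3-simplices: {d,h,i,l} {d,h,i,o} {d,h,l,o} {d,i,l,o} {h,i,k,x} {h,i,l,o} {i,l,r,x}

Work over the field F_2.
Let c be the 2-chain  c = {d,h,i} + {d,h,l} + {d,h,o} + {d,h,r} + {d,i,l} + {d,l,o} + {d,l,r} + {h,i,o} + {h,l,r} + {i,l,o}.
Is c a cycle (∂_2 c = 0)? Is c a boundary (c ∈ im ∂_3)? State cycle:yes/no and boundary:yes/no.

cycle:yes boundary:no

n_0=9 n_1=28 n_2=28 n_3=7  [Z2]
∂1: piv[dh,di,dl,do,dr,dx,hk,im] rk=8  ker:hi,hl,ho,hr,hx,ik,il,io,ir,ix,km,ko,kx,lo,lr,lx,mr,mx,ox,rx
∂2: piv[dhi,dhl,dho,dhr,dil,dio,dix,dlo,dlr,dox,hik,hix,hko,hkx,hrx,ilr,ilx,mrx] rk=18  ker:hil,hio,hlo,hlr,iko,ikx,ilo,iox,irx,lrx
∂3: piv[dhil,dhio,dhlo,dilo,hikx,ilrx] rk=6  ker:hilo
∂2c = 0
c vs im∂3: residual ≠ 0 ⇒ not boundary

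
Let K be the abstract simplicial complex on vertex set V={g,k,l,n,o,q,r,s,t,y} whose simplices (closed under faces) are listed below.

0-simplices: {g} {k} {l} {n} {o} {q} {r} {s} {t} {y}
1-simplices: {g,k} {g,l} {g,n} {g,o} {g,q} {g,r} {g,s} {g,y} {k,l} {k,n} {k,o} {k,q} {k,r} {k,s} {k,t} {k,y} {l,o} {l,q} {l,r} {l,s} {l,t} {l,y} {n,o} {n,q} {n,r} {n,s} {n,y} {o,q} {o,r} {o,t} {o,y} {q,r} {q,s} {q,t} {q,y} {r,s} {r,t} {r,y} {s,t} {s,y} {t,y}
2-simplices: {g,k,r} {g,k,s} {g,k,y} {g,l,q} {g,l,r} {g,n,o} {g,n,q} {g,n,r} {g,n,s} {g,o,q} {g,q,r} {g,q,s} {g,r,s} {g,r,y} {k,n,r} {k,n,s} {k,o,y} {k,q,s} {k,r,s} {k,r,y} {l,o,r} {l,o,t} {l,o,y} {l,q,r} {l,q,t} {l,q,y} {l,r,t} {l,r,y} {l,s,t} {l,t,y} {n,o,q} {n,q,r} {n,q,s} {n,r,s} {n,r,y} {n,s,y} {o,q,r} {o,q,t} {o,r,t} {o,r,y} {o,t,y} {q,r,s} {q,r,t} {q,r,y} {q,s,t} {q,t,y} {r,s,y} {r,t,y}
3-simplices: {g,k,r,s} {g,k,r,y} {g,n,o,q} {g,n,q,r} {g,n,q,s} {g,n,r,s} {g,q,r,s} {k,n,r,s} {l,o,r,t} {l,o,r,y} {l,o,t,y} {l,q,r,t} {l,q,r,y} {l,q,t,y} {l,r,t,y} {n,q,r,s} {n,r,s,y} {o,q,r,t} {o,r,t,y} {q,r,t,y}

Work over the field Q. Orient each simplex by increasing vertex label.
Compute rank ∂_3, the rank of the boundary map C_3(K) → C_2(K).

rank∂_3=17

n_0=10 n_1=41 n_2=48 n_3=20  [Q]
∂1: piv[gk,gl,gn,go,gq,gr,gs,gy,kt] rk=9  ker:kl,kn,ko,kq,kr,ks,ky,lo,lq,lr,ls,lt,ly,no,nq,nr,ns,ny,oq,or,ot,oy,qr,qs,qt,qy,rs,rt,ry,st,sy,ty
∂2: piv[gkr,gks,gky,glq,glr,gno,gnq,gnr,gns,goq,gqr,gqs,grs,gry,knr,koy,kqs,lor,lot,loy,lqt,lqy,lrt,lry,lst,lty,nry,nsy,oqr,qst] rk=30  ker:kns,krs,kry,lqr,noq,nqr,nqs,nrs,oqt,ort,ory,oty,qrs,qrt,qry,qty,rsy,rty
∂3: piv[gkrs,gkry,gnoq,gnqr,gnqs,gnrs,gqrs,knrs,lort,lory,loty,lqrt,lqry,lqty,lrty,nrsy,oqrt] rk=17  ker:nqrs,orty,qrty
rk∂_3=17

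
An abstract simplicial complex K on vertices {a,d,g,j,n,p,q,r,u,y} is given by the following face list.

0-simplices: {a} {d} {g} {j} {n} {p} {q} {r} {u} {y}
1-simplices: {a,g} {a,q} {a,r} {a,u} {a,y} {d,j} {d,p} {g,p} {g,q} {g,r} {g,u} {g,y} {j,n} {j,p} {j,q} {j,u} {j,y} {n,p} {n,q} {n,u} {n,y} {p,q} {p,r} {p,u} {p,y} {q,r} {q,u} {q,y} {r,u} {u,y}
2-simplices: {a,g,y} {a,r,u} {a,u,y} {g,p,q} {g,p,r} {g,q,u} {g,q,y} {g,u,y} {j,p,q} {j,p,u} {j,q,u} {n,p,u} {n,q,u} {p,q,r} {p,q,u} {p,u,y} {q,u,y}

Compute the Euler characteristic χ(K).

χ(K)=-3

n_0=10 n_1=30 n_2=17
χ=+10−30+17=-3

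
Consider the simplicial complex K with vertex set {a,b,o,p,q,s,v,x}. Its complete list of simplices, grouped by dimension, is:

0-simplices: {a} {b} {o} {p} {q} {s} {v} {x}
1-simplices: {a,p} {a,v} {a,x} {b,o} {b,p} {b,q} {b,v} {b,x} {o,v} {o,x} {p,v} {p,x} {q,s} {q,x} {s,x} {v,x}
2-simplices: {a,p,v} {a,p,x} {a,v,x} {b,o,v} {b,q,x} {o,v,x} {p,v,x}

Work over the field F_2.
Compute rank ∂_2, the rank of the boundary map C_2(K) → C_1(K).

n_0=8 n_1=16 n_2=7  [Z2]
∂1: piv[ap,av,ax,bo,bp,bq,qs] rk=7  ker:bv,bx,ov,ox,pv,px,qx,sx,vx
∂2: piv[apv,apx,avx,bov,bqx,ovx] rk=6  ker:pvx
rk∂_2=6

rank∂_2=6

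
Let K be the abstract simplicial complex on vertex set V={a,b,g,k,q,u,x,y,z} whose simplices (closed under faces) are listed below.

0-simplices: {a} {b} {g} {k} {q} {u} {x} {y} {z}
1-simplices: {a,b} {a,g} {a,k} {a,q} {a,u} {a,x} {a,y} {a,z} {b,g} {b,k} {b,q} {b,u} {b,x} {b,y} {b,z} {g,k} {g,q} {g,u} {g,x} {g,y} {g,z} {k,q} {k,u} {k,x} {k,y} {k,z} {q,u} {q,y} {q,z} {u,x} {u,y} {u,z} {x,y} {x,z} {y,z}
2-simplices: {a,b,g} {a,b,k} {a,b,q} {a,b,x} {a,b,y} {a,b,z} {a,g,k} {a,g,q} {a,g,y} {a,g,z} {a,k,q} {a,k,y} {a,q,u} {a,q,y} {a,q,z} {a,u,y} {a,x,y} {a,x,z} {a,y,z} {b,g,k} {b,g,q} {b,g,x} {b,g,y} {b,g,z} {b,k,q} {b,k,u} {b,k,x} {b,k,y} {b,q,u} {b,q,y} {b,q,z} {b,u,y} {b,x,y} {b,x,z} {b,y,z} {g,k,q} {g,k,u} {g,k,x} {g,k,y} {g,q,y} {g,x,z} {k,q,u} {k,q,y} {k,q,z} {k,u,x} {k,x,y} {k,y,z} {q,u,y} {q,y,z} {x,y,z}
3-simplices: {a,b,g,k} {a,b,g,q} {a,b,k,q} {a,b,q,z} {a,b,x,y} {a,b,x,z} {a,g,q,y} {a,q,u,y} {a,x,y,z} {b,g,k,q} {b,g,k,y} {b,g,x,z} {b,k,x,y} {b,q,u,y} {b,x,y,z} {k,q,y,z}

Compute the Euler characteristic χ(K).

n_0=9 n_1=35 n_2=50 n_3=16
χ=+9−35+50−16=8

χ(K)=8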